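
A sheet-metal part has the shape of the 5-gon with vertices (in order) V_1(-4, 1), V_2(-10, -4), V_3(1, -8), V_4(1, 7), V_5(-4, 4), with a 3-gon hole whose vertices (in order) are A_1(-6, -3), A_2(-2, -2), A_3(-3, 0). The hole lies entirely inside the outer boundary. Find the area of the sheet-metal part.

Outer boundary:
Apply the shoelace (surveyor's) formula: 2A = Σ (x_i·y_{i+1} − x_{i+1}·y_i), indices taken mod 5.
V_1→V_2: (-4)(-4) − (-10)(1) = 26
V_2→V_3: (-10)(-8) − (1)(-4) = 84
V_3→V_4: (1)(7) − (1)(-8) = 15
V_4→V_5: (1)(4) − (-4)(7) = 32
V_5→V_1: (-4)(1) − (-4)(4) = 12
Σ = 169
Area = |Σ|/2 = 84.5.
Hole:
Apply the shoelace (surveyor's) formula: 2A = Σ (x_i·y_{i+1} − x_{i+1}·y_i), indices taken mod 3.
Σ = (6) + (-6) + (9) = 9
Area = |Σ|/2 = 4.5.
Net area = 84.5 − 4.5 = 80.

80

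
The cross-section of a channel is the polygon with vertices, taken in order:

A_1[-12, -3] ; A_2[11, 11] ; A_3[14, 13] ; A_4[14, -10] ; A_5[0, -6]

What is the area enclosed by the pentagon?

294

Apply the surveyor's formula: 2A = Σ (x_i·y_{i+1} − x_{i+1}·y_i), indices taken mod 5.
Σ = (-99) + (-11) + (-322) + (-84) + (-72) = -588
Area = |Σ|/2 = 294.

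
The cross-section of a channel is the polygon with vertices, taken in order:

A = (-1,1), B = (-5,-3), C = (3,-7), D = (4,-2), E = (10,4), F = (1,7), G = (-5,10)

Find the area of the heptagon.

113

Apply the surveyor's formula: 2A = Σ (x_i·y_{i+1} − x_{i+1}·y_i), indices taken mod 7.
Σ = (8) + (44) + (22) + (36) + (66) + (45) + (5) = 226
Area = |Σ|/2 = 113.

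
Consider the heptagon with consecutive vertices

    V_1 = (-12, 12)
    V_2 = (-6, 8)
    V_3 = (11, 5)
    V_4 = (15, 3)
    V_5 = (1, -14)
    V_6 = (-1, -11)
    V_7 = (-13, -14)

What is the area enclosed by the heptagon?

Apply the shoelace (surveyor's) formula: 2A = Σ (x_i·y_{i+1} − x_{i+1}·y_i), indices taken mod 7.
Σ = (-24) + (-118) + (-42) + (-213) + (-25) + (-129) + (-324) = -875
Area = |Σ|/2 = 437.5.

437.5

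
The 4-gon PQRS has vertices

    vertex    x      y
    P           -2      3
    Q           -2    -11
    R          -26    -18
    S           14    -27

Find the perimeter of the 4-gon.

|PQ| = √((0)² + (-14)²) = √196 = 14
|QR| = √((-24)² + (-7)²) = √625 = 25
|RS| = √((40)² + (-9)²) = √1681 = 41
|SP| = √((-16)² + (30)²) = √1156 = 34
Perimeter = 14 + 25 + 41 + 34 = 114.

114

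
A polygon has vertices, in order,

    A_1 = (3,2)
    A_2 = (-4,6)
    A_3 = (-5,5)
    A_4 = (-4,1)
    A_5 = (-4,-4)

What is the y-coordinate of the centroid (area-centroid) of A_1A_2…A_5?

68/45

Apply the surveyor's formula. First the cross-terms c_i = x_i·y_{i+1} − x_{i+1}·y_i:
  26, 10, 15, 20, 4  ⇒  2A = 75, A = 37.5.
Then Σ (y_i + y_{i+1})·c_i = 340, so ȳ = 340 / (6·37.5) = 68/45.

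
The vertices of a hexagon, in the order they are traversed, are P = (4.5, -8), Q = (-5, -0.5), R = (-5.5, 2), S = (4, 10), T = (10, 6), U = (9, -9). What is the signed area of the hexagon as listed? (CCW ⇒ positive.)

-184.75

Apply Gauss's area formula: 2A = Σ (x_i·y_{i+1} − x_{i+1}·y_i), indices taken mod 6.
P→Q: (4.5)(-0.5) − (-5)(-8) = -42.25
Q→R: (-5)(2) − (-5.5)(-0.5) = -12.75
R→S: (-5.5)(10) − (4)(2) = -63
S→T: (4)(6) − (10)(10) = -76
T→U: (10)(-9) − (9)(6) = -144
U→P: (9)(-8) − (4.5)(-9) = -31.5
Σ = -369.5
Signed area = Σ/2 = -184.75 (negative ⇒ clockwise traversal).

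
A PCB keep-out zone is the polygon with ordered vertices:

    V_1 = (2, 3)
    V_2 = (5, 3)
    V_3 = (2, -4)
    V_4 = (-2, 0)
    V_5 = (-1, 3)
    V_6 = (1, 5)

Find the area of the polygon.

32

Apply the surveyor's formula: 2A = Σ (x_i·y_{i+1} − x_{i+1}·y_i), indices taken mod 6.
Σ = (-9) + (-26) + (-8) + (-6) + (-8) + (-7) = -64
Area = |Σ|/2 = 32.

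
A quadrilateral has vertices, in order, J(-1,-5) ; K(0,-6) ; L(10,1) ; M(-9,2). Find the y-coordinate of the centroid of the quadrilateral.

Apply the surveyor's formula. First the cross-terms c_i = x_i·y_{i+1} − x_{i+1}·y_i:
  6, 60, 29, 47  ⇒  2A = 142, A = 71.
Then Σ (y_i + y_{i+1})·c_i = -420, so ȳ = -420 / (6·71) = -70/71.

-70/71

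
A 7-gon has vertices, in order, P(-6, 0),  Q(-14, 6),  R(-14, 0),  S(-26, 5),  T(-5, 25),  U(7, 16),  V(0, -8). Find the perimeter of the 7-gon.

108

|PQ| = √((-8)² + (6)²) = √100 = 10
|QR| = √((0)² + (-6)²) = √36 = 6
|RS| = √((-12)² + (5)²) = √169 = 13
|ST| = √((21)² + (20)²) = √841 = 29
|TU| = √((12)² + (-9)²) = √225 = 15
|UV| = √((-7)² + (-24)²) = √625 = 25
|VP| = √((-6)² + (8)²) = √100 = 10
Perimeter = 10 + 6 + 13 + 29 + 15 + 25 + 10 = 108.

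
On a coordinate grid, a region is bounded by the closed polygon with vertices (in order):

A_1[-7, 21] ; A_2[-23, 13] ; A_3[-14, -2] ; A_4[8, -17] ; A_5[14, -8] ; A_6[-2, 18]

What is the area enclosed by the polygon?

684

Apply the surveyor's formula: 2A = Σ (x_i·y_{i+1} − x_{i+1}·y_i), indices taken mod 6.
Σ = (392) + (228) + (254) + (174) + (236) + (84) = 1368
Area = |Σ|/2 = 684.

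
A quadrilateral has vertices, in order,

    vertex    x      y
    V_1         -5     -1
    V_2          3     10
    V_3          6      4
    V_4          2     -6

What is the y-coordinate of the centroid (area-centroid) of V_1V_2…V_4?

29/19

Apply the shoelace formula. First the cross-terms c_i = x_i·y_{i+1} − x_{i+1}·y_i:
  -47, -48, -44, -32  ⇒  2A = -171, A = -85.5.
Then Σ (y_i + y_{i+1})·c_i = -783, so ȳ = -783 / (6·(-85.5)) = 29/19.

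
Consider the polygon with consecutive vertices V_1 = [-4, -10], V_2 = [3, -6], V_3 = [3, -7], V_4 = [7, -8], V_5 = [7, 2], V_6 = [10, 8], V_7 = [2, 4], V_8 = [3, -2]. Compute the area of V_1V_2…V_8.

Apply the shoelace formula: 2A = Σ (x_i·y_{i+1} − x_{i+1}·y_i), indices taken mod 8.
V_1→V_2: (-4)(-6) − (3)(-10) = 54
V_2→V_3: (3)(-7) − (3)(-6) = -3
V_3→V_4: (3)(-8) − (7)(-7) = 25
V_4→V_5: (7)(2) − (7)(-8) = 70
V_5→V_6: (7)(8) − (10)(2) = 36
V_6→V_7: (10)(4) − (2)(8) = 24
V_7→V_8: (2)(-2) − (3)(4) = -16
V_8→V_1: (3)(-10) − (-4)(-2) = -38
Σ = 152
Area = |Σ|/2 = 76.

76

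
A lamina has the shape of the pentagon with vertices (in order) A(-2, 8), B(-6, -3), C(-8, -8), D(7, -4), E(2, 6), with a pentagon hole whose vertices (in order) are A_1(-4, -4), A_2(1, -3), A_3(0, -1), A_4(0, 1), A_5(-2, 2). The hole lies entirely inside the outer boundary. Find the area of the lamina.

105.5

Outer boundary:
A→B: (-2)(-3) − (-6)(8) = 54
B→C: (-6)(-8) − (-8)(-3) = 24
C→D: (-8)(-4) − (7)(-8) = 88
D→E: (7)(6) − (2)(-4) = 50
E→A: (2)(8) − (-2)(6) = 28
Σ = 244
Area = |Σ|/2 = 122.
Hole:
Cross-terms: 16, -1, 0, 2, 16  ⇒  Σ = 33
Area = |Σ|/2 = 16.5.
Net area = 122 − 16.5 = 105.5.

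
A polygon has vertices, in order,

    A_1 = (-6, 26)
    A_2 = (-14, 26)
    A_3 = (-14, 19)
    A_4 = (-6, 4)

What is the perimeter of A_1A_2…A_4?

54

|A_1A_2| = √((-8)² + (0)²) = √64 = 8
|A_2A_3| = √((0)² + (-7)²) = √49 = 7
|A_3A_4| = √((8)² + (-15)²) = √289 = 17
|A_4A_1| = √((0)² + (22)²) = √484 = 22
Perimeter = 8 + 7 + 17 + 22 = 54.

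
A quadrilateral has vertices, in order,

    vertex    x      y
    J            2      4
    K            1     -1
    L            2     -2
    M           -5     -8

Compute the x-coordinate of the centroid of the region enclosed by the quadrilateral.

Apply the shoelace formula. First the cross-terms c_i = x_i·y_{i+1} − x_{i+1}·y_i:
  -6, 0, -26, -4  ⇒  2A = -36, A = -18.
Then Σ (x_i + x_{i+1})·c_i = 72, so x̄ = 72 / (6·(-18)) = -2/3.

-2/3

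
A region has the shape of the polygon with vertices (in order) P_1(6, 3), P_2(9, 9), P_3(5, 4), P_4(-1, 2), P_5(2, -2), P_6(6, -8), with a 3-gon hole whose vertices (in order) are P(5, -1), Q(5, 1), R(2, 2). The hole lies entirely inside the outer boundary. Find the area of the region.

43

Outer boundary:
Apply Gauss's area formula: 2A = Σ (x_i·y_{i+1} − x_{i+1}·y_i), indices taken mod 6.
Σ = (27) + (-9) + (14) + (-2) + (-4) + (66) = 92
Area = |Σ|/2 = 46.
Hole:
Apply the surveyor's formula: 2A = Σ (x_i·y_{i+1} − x_{i+1}·y_i), indices taken mod 3.
Σ = (10) + (8) + (-12) = 6
Area = |Σ|/2 = 3.
Net area = 46 − 3 = 43.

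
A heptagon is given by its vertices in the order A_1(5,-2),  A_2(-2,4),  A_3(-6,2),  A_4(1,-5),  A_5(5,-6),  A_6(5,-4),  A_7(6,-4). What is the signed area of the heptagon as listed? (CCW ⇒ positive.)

52.5

A_1→A_2: (5)(4) − (-2)(-2) = 16
A_2→A_3: (-2)(2) − (-6)(4) = 20
A_3→A_4: (-6)(-5) − (1)(2) = 28
A_4→A_5: (1)(-6) − (5)(-5) = 19
A_5→A_6: (5)(-4) − (5)(-6) = 10
A_6→A_7: (5)(-4) − (6)(-4) = 4
A_7→A_1: (6)(-2) − (5)(-4) = 8
Σ = 105
Signed area = Σ/2 = 52.5 (positive ⇒ counter-clockwise traversal).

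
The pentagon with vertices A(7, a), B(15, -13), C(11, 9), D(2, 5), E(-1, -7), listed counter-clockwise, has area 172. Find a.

Write out the shoelace sum; only the two edges meeting at A involve a:
2·Area = [((-1)·a − 7·(-7)) + (7·(-13) − 15·a)] + 306
       = -16·a + 264 = 344
⇒ a = -5.

-5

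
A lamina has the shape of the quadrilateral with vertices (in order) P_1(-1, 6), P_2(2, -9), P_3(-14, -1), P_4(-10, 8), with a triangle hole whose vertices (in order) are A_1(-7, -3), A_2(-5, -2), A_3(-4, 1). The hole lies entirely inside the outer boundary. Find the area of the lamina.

150

Outer boundary:
Apply the shoelace formula: 2A = Σ (x_i·y_{i+1} − x_{i+1}·y_i), indices taken mod 4.
Cross-terms: -3, -128, -122, -52  ⇒  Σ = -305
Area = |Σ|/2 = 152.5.
Hole:
Apply the shoelace (surveyor's) formula: 2A = Σ (x_i·y_{i+1} − x_{i+1}·y_i), indices taken mod 3.
Cross-terms: -1, -13, 19  ⇒  Σ = 5
Area = |Σ|/2 = 2.5.
Net area = 152.5 − 2.5 = 150.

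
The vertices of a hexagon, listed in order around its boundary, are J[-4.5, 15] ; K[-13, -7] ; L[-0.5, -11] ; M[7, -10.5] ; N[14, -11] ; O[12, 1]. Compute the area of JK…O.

Σ = (226.5) + (139.5) + (82.25) + (70) + (146) + (184.5) = 848.75
Area = |Σ|/2 = 424.375.

424.375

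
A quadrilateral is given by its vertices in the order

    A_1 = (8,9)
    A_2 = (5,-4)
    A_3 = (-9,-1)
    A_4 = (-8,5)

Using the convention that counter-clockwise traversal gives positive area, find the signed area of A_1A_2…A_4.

-141.5

Apply Gauss's area formula: 2A = Σ (x_i·y_{i+1} − x_{i+1}·y_i), indices taken mod 4.
Σ = (-77) + (-41) + (-53) + (-112) = -283
Signed area = Σ/2 = -141.5 (negative ⇒ clockwise traversal).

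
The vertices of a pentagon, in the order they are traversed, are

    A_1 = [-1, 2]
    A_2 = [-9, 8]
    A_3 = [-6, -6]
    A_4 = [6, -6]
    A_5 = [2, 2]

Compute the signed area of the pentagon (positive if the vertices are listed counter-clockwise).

107

A_1→A_2: (-1)(8) − (-9)(2) = 10
A_2→A_3: (-9)(-6) − (-6)(8) = 102
A_3→A_4: (-6)(-6) − (6)(-6) = 72
A_4→A_5: (6)(2) − (2)(-6) = 24
A_5→A_1: (2)(2) − (-1)(2) = 6
Σ = 214
Signed area = Σ/2 = 107 (positive ⇒ counter-clockwise traversal).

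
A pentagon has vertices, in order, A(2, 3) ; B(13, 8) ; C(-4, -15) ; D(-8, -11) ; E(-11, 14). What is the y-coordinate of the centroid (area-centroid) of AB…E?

-94/139

Apply the surveyor's formula. First the cross-terms c_i = x_i·y_{i+1} − x_{i+1}·y_i:
  -23, -163, -76, -233, -61  ⇒  2A = -556, A = -278.
Then Σ (y_i + y_{i+1})·c_i = 1128, so ȳ = 1128 / (6·(-278)) = -94/139.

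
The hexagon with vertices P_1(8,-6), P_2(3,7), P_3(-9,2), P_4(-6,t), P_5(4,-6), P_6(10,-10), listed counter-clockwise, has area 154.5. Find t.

Write out the shoelace sum; only the two edges meeting at P_4 involve t:
2·Area = [((-9)·t − (-6)·2) + ((-6)·(-6) − 4·t)] + 183
       = -13·t + 231 = 309
⇒ t = -6.

-6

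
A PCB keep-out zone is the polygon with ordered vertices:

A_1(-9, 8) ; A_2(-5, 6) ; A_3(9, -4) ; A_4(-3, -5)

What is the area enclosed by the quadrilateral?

Apply Gauss's area formula: 2A = Σ (x_i·y_{i+1} − x_{i+1}·y_i), indices taken mod 4.
Cross-terms: -14, -34, -57, -69  ⇒  Σ = -174
Area = |Σ|/2 = 87.

87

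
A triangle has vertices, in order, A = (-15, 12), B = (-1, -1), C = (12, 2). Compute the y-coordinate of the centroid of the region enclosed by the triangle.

Apply the surveyor's formula. First the cross-terms c_i = x_i·y_{i+1} − x_{i+1}·y_i:
  27, 10, 174  ⇒  2A = 211, A = 105.5.
Then Σ (y_i + y_{i+1})·c_i = 2743, so ȳ = 2743 / (6·105.5) = 13/3.

13/3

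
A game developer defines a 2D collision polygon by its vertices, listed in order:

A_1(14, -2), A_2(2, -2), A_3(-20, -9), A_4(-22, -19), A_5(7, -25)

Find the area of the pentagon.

Σ = (-24) + (-58) + (182) + (683) + (336) = 1119
Area = |Σ|/2 = 559.5.

559.5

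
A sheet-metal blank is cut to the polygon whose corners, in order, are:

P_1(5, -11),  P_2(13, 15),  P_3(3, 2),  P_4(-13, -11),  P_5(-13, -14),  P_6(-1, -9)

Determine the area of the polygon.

195

Apply the shoelace (surveyor's) formula: 2A = Σ (x_i·y_{i+1} − x_{i+1}·y_i), indices taken mod 6.
Σ = (218) + (-19) + (-7) + (39) + (103) + (56) = 390
Area = |Σ|/2 = 195.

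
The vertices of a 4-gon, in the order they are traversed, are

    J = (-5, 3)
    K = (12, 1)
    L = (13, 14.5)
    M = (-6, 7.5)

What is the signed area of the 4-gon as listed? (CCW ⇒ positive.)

162

Apply the shoelace (surveyor's) formula: 2A = Σ (x_i·y_{i+1} − x_{i+1}·y_i), indices taken mod 4.
Cross-terms: -41, 161, 184.5, 19.5  ⇒  Σ = 324
Signed area = Σ/2 = 162 (positive ⇒ counter-clockwise traversal).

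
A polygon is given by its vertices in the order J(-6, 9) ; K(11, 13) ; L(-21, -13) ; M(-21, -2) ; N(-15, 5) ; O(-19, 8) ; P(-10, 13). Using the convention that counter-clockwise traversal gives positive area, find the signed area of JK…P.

-308.5

Apply the surveyor's formula: 2A = Σ (x_i·y_{i+1} − x_{i+1}·y_i), indices taken mod 7.
Σ = (-177) + (130) + (-231) + (-135) + (-25) + (-167) + (-12) = -617
Signed area = Σ/2 = -308.5 (negative ⇒ clockwise traversal).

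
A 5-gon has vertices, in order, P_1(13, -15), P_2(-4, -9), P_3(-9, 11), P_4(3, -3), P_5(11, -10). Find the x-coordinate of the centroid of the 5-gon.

Apply the shoelace (surveyor's) formula. First the cross-terms c_i = x_i·y_{i+1} − x_{i+1}·y_i:
  -177, -125, -6, 3, -35  ⇒  2A = -340, A = -170.
Then Σ (x_i + x_{i+1})·c_i = -730, so x̄ = -730 / (6·(-170)) = 73/102.

73/102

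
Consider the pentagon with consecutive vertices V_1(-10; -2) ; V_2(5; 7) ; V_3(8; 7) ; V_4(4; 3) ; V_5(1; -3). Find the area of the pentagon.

Cross-terms: -60, -21, -4, -15, -32  ⇒  Σ = -132
Area = |Σ|/2 = 66.

66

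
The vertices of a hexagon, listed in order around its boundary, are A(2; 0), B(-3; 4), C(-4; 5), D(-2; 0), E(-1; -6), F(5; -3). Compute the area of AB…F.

35

Σ = (8) + (1) + (10) + (12) + (33) + (6) = 70
Area = |Σ|/2 = 35.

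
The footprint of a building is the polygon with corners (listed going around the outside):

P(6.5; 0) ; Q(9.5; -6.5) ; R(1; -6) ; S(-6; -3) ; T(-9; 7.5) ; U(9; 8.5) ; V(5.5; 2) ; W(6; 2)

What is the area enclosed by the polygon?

195.25

Cross-terms: -42.25, -50.5, -39, -72, -144, -28.75, -1, -13  ⇒  Σ = -390.5
Area = |Σ|/2 = 195.25.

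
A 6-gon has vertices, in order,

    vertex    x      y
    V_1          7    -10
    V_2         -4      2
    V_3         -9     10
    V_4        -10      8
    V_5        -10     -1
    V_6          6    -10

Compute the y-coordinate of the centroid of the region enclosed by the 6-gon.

-16/31

Apply the shoelace formula. First the cross-terms c_i = x_i·y_{i+1} − x_{i+1}·y_i:
  -26, -22, 28, 90, 106, 10  ⇒  2A = 186, A = 93.
Then Σ (y_i + y_{i+1})·c_i = -288, so ȳ = -288 / (6·93) = -16/31.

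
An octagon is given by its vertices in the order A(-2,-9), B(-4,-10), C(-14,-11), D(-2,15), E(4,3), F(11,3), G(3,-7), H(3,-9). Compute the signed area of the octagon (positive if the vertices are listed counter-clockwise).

Apply the shoelace formula: 2A = Σ (x_i·y_{i+1} − x_{i+1}·y_i), indices taken mod 8.
Σ = (-16) + (-96) + (-232) + (-66) + (-21) + (-86) + (-6) + (-45) = -568
Signed area = Σ/2 = -284 (negative ⇒ clockwise traversal).

-284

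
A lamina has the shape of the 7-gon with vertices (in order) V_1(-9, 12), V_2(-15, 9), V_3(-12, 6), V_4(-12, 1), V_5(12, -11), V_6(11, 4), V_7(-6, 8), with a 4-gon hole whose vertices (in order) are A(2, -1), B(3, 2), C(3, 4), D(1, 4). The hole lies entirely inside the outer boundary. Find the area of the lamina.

Outer boundary:
Apply Gauss's area formula: 2A = Σ (x_i·y_{i+1} − x_{i+1}·y_i), indices taken mod 7.
Cross-terms: 99, 18, 60, 120, 169, 112, 0  ⇒  Σ = 578
Area = |Σ|/2 = 289.
Hole:
Apply the shoelace (surveyor's) formula: 2A = Σ (x_i·y_{i+1} − x_{i+1}·y_i), indices taken mod 4.
Cross-terms: 7, 6, 8, -9  ⇒  Σ = 12
Area = |Σ|/2 = 6.
Net area = 289 − 6 = 283.

283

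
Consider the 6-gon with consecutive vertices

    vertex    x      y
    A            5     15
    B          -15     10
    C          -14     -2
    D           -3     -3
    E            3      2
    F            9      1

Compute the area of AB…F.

Apply Gauss's area formula: 2A = Σ (x_i·y_{i+1} − x_{i+1}·y_i), indices taken mod 6.
Σ = (275) + (170) + (36) + (3) + (-15) + (130) = 599
Area = |Σ|/2 = 299.5.

299.5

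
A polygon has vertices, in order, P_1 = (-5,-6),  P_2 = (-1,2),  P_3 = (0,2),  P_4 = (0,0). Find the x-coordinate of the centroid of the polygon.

-49/27

Apply the shoelace formula. First the cross-terms c_i = x_i·y_{i+1} − x_{i+1}·y_i:
  -16, -2, 0, 0  ⇒  2A = -18, A = -9.
Then Σ (x_i + x_{i+1})·c_i = 98, so x̄ = 98 / (6·(-9)) = -49/27.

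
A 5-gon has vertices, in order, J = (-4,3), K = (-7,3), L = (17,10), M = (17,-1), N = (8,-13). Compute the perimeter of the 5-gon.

|JK| = √((-3)² + (0)²) = √9 = 3
|KL| = √((24)² + (7)²) = √625 = 25
|LM| = √((0)² + (-11)²) = √121 = 11
|MN| = √((-9)² + (-12)²) = √225 = 15
|NJ| = √((-12)² + (16)²) = √400 = 20
Perimeter = 3 + 25 + 11 + 15 + 20 = 74.

74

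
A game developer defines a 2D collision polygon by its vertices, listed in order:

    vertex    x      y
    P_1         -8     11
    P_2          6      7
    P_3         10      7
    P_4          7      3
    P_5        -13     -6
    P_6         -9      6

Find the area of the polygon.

177.5

Σ = (-122) + (-28) + (-19) + (-3) + (-132) + (-51) = -355
Area = |Σ|/2 = 177.5.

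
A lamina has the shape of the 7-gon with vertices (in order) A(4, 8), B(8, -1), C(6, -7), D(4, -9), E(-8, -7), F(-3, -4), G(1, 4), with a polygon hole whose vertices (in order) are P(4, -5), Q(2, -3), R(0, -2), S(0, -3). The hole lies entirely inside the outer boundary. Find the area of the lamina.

Outer boundary:
Σ = (-68) + (-50) + (-26) + (-100) + (11) + (-8) + (-8) = -249
Area = |Σ|/2 = 124.5.
Hole:
Apply the shoelace (surveyor's) formula: 2A = Σ (x_i·y_{i+1} − x_{i+1}·y_i), indices taken mod 4.
P→Q: (4)(-3) − (2)(-5) = -2
Q→R: (2)(-2) − (0)(-3) = -4
R→S: (0)(-3) − (0)(-2) = 0
S→P: (0)(-5) − (4)(-3) = 12
Σ = 6
Area = |Σ|/2 = 3.
Net area = 124.5 − 3 = 121.5.

121.5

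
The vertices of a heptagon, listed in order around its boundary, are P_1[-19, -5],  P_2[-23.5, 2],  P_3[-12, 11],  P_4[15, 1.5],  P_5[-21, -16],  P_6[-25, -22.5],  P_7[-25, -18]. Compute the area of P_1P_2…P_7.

Apply Gauss's area formula: 2A = Σ (x_i·y_{i+1} − x_{i+1}·y_i), indices taken mod 7.
Σ = (-155.5) + (-234.5) + (-183) + (-208.5) + (72.5) + (-112.5) + (-217) = -1038.5
Area = |Σ|/2 = 519.25.

519.25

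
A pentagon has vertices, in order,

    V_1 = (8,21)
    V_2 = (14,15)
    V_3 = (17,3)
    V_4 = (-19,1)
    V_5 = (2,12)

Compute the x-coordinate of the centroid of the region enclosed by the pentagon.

Apply the shoelace formula. First the cross-terms c_i = x_i·y_{i+1} − x_{i+1}·y_i:
  -174, -213, 74, -230, -54  ⇒  2A = -597, A = -298.5.
Then Σ (x_i + x_{i+1})·c_i = -7209, so x̄ = -7209 / (6·(-298.5)) = 801/199.

801/199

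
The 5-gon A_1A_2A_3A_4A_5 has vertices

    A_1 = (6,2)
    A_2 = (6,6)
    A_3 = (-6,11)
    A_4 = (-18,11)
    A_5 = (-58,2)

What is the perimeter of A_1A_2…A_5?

134

|A_1A_2| = √((0)² + (4)²) = √16 = 4
|A_2A_3| = √((-12)² + (5)²) = √169 = 13
|A_3A_4| = √((-12)² + (0)²) = √144 = 12
|A_4A_5| = √((-40)² + (-9)²) = √1681 = 41
|A_5A_1| = √((64)² + (0)²) = √4096 = 64
Perimeter = 4 + 13 + 12 + 41 + 64 = 134.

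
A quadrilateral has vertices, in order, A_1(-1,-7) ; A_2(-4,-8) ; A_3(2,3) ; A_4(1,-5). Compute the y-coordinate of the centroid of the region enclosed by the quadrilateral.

-150/41

Apply the surveyor's formula. First the cross-terms c_i = x_i·y_{i+1} − x_{i+1}·y_i:
  -20, 4, -13, -12  ⇒  2A = -41, A = -20.5.
Then Σ (y_i + y_{i+1})·c_i = 450, so ȳ = 450 / (6·(-20.5)) = -150/41.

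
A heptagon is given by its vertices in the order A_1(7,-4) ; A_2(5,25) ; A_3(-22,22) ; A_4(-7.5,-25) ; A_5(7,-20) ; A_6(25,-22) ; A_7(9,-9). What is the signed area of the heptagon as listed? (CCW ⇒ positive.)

A_1→A_2: (7)(25) − (5)(-4) = 195
A_2→A_3: (5)(22) − (-22)(25) = 660
A_3→A_4: (-22)(-25) − (-7.5)(22) = 715
A_4→A_5: (-7.5)(-20) − (7)(-25) = 325
A_5→A_6: (7)(-22) − (25)(-20) = 346
A_6→A_7: (25)(-9) − (9)(-22) = -27
A_7→A_1: (9)(-4) − (7)(-9) = 27
Σ = 2241
Signed area = Σ/2 = 1120.5 (positive ⇒ counter-clockwise traversal).

1120.5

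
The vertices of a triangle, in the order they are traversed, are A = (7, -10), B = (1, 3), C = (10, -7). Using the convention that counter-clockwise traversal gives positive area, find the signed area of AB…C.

-28.5

Apply the surveyor's formula: 2A = Σ (x_i·y_{i+1} − x_{i+1}·y_i), indices taken mod 3.
Σ = (31) + (-37) + (-51) = -57
Signed area = Σ/2 = -28.5 (negative ⇒ clockwise traversal).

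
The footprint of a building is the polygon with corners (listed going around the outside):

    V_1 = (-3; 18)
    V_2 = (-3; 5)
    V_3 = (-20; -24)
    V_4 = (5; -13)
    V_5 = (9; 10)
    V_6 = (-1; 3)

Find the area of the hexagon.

393

Apply the shoelace formula: 2A = Σ (x_i·y_{i+1} − x_{i+1}·y_i), indices taken mod 6.
V_1→V_2: (-3)(5) − (-3)(18) = 39
V_2→V_3: (-3)(-24) − (-20)(5) = 172
V_3→V_4: (-20)(-13) − (5)(-24) = 380
V_4→V_5: (5)(10) − (9)(-13) = 167
V_5→V_6: (9)(3) − (-1)(10) = 37
V_6→V_1: (-1)(18) − (-3)(3) = -9
Σ = 786
Area = |Σ|/2 = 393.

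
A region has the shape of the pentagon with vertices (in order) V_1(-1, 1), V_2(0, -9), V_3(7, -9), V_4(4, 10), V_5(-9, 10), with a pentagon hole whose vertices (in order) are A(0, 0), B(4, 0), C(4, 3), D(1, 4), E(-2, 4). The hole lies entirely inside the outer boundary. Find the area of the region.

Outer boundary:
Apply the shoelace formula: 2A = Σ (x_i·y_{i+1} − x_{i+1}·y_i), indices taken mod 5.
Σ = (9) + (63) + (106) + (130) + (1) = 309
Area = |Σ|/2 = 154.5.
Hole:
Σ = (0) + (12) + (13) + (12) + (0) = 37
Area = |Σ|/2 = 18.5.
Net area = 154.5 − 18.5 = 136.

136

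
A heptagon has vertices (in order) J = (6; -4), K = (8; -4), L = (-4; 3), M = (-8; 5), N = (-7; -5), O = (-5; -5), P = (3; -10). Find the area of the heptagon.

Σ = (8) + (8) + (4) + (75) + (10) + (65) + (48) = 218
Area = |Σ|/2 = 109.

109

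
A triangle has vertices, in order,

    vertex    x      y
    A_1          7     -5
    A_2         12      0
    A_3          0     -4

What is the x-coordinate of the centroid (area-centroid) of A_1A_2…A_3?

Apply Gauss's area formula. First the cross-terms c_i = x_i·y_{i+1} − x_{i+1}·y_i:
  60, -48, 28  ⇒  2A = 40, A = 20.
Then Σ (x_i + x_{i+1})·c_i = 760, so x̄ = 760 / (6·20) = 19/3.

19/3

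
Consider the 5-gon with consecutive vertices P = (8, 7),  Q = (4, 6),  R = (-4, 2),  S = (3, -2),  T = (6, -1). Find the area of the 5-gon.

56.5

P→Q: (8)(6) − (4)(7) = 20
Q→R: (4)(2) − (-4)(6) = 32
R→S: (-4)(-2) − (3)(2) = 2
S→T: (3)(-1) − (6)(-2) = 9
T→P: (6)(7) − (8)(-1) = 50
Σ = 113
Area = |Σ|/2 = 56.5.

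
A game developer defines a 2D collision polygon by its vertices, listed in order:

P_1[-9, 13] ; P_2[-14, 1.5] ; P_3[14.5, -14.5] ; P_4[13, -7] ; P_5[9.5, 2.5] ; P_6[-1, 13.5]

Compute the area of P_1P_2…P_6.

387.5

Σ = (168.5) + (181.25) + (87) + (99) + (130.75) + (108.5) = 775
Area = |Σ|/2 = 387.5.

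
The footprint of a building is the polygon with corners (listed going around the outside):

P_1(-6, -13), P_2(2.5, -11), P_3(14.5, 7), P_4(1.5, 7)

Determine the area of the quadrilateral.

194.5

Apply the shoelace (surveyor's) formula: 2A = Σ (x_i·y_{i+1} − x_{i+1}·y_i), indices taken mod 4.
Σ = (98.5) + (177) + (91) + (22.5) = 389
Area = |Σ|/2 = 194.5.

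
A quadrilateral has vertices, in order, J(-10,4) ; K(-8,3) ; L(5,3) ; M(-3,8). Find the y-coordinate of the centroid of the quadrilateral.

227/48

Apply the shoelace (surveyor's) formula. First the cross-terms c_i = x_i·y_{i+1} − x_{i+1}·y_i:
  2, -39, 49, 68  ⇒  2A = 80, A = 40.
Then Σ (y_i + y_{i+1})·c_i = 1135, so ȳ = 1135 / (6·40) = 227/48.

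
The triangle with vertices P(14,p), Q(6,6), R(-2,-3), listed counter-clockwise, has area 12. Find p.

12

The doubled signed area Σ (x_i y_{i+1} − x_{i+1} y_i) is linear in p.
With p=0 it equals 120; the coefficient of p is -8 (from the two edges through P).
So -8·p + 120 = 2·12 = 24 ⇒ p = 12.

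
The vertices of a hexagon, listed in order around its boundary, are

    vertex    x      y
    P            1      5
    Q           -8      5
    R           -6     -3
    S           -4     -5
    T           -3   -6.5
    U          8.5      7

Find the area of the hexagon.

98.875

Apply the shoelace formula: 2A = Σ (x_i·y_{i+1} − x_{i+1}·y_i), indices taken mod 6.
Σ = (45) + (54) + (18) + (11) + (34.25) + (35.5) = 197.75
Area = |Σ|/2 = 98.875.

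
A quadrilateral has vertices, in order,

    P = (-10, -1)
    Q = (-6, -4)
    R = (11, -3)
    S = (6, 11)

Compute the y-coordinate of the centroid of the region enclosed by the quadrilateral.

172/113

Apply the shoelace (surveyor's) formula. First the cross-terms c_i = x_i·y_{i+1} − x_{i+1}·y_i:
  34, 62, 139, 104  ⇒  2A = 339, A = 169.5.
Then Σ (y_i + y_{i+1})·c_i = 1548, so ȳ = 1548 / (6·169.5) = 172/113.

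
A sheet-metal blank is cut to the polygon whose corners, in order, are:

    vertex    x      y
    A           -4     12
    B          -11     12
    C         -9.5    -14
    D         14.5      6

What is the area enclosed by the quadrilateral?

348

Apply the shoelace formula: 2A = Σ (x_i·y_{i+1} − x_{i+1}·y_i), indices taken mod 4.
Σ = (84) + (268) + (146) + (198) = 696
Area = |Σ|/2 = 348.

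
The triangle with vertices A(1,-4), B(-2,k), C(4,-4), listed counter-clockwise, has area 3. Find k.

-6

Write out the shoelace sum; only the two edges meeting at B involve k:
2·Area = [(1·k − (-2)·(-4)) + ((-2)·(-4) − 4·k)] + -12
       = -3·k + -12 = 6
⇒ k = -6.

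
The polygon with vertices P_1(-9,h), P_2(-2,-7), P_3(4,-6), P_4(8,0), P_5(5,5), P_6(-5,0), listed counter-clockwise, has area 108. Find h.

Write out the shoelace sum; only the two edges meeting at P_1 involve h:
2·Area = [((-5)·h − (-9)·0) + ((-9)·(-7) − (-2)·h)] + 153
       = -3·h + 216 = 216
⇒ h = 0.

0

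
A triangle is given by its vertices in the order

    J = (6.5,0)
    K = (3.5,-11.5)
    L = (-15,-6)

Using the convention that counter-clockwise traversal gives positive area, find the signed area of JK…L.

Apply the shoelace formula: 2A = Σ (x_i·y_{i+1} − x_{i+1}·y_i), indices taken mod 3.
J→K: (6.5)(-11.5) − (3.5)(0) = -74.75
K→L: (3.5)(-6) − (-15)(-11.5) = -193.5
L→J: (-15)(0) − (6.5)(-6) = 39
Σ = -229.25
Signed area = Σ/2 = -114.625 (negative ⇒ clockwise traversal).

-114.625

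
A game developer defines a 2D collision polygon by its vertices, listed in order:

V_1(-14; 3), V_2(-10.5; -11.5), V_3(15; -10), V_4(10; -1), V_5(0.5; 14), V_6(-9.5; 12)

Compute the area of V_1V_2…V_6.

487

Apply Gauss's area formula: 2A = Σ (x_i·y_{i+1} − x_{i+1}·y_i), indices taken mod 6.
Cross-terms: 192.5, 277.5, 85, 140.5, 139, 139.5  ⇒  Σ = 974
Area = |Σ|/2 = 487.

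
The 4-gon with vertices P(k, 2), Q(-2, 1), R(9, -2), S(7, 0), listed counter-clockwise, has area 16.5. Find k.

6

Write out the shoelace sum; only the two edges meeting at P involve k:
2·Area = [(7·2 − k·0) + (k·1 − (-2)·2)] + 9
       = 1·k + 27 = 33
⇒ k = 6.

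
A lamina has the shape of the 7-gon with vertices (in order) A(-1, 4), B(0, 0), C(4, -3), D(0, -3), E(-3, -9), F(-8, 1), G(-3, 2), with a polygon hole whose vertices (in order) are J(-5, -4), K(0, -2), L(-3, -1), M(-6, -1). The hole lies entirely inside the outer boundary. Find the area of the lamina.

Outer boundary:
Apply the shoelace (surveyor's) formula: 2A = Σ (x_i·y_{i+1} − x_{i+1}·y_i), indices taken mod 7.
Σ = (0) + (0) + (-12) + (-9) + (-75) + (-13) + (-10) = -119
Area = |Σ|/2 = 59.5.
Hole:
Apply the surveyor's formula: 2A = Σ (x_i·y_{i+1} − x_{i+1}·y_i), indices taken mod 4.
Σ = (10) + (-6) + (-3) + (19) = 20
Area = |Σ|/2 = 10.
Net area = 59.5 − 10 = 49.5.

49.5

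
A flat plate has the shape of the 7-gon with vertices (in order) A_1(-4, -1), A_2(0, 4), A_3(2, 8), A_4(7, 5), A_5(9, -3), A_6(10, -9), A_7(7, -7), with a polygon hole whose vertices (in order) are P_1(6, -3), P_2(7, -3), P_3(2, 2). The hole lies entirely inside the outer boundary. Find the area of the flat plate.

Outer boundary:
Apply Gauss's area formula: 2A = Σ (x_i·y_{i+1} − x_{i+1}·y_i), indices taken mod 7.
Cross-terms: -16, -8, -46, -66, -51, -7, -35  ⇒  Σ = -229
Area = |Σ|/2 = 114.5.
Hole:
Σ = (3) + (20) + (-18) = 5
Area = |Σ|/2 = 2.5.
Net area = 114.5 − 2.5 = 112.

112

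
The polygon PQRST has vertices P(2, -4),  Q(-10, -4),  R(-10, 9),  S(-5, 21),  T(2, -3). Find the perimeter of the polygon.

|PQ| = √((-12)² + (0)²) = √144 = 12
|QR| = √((0)² + (13)²) = √169 = 13
|RS| = √((5)² + (12)²) = √169 = 13
|ST| = √((7)² + (-24)²) = √625 = 25
|TP| = √((0)² + (-1)²) = √1 = 1
Perimeter = 12 + 13 + 13 + 25 + 1 = 64.

64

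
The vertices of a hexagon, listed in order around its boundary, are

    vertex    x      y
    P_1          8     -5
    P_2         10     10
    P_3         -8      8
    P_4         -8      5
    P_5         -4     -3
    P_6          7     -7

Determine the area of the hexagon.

Σ = (130) + (160) + (24) + (44) + (49) + (21) = 428
Area = |Σ|/2 = 214.

214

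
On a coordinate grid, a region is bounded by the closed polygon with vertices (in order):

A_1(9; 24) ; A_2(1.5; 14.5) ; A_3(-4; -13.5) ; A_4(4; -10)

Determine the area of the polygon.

Apply the shoelace formula: 2A = Σ (x_i·y_{i+1} − x_{i+1}·y_i), indices taken mod 4.
Σ = (94.5) + (37.75) + (94) + (186) = 412.25
Area = |Σ|/2 = 206.125.

206.125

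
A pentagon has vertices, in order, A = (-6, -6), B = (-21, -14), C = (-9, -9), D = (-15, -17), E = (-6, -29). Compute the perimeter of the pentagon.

78

|AB| = √((-15)² + (-8)²) = √289 = 17
|BC| = √((12)² + (5)²) = √169 = 13
|CD| = √((-6)² + (-8)²) = √100 = 10
|DE| = √((9)² + (-12)²) = √225 = 15
|EA| = √((0)² + (23)²) = √529 = 23
Perimeter = 17 + 13 + 10 + 15 + 23 = 78.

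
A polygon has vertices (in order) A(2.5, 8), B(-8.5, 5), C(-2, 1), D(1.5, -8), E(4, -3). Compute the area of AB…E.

Apply the surveyor's formula: 2A = Σ (x_i·y_{i+1} − x_{i+1}·y_i), indices taken mod 5.
Σ = (80.5) + (1.5) + (14.5) + (27.5) + (39.5) = 163.5
Area = |Σ|/2 = 81.75.

81.75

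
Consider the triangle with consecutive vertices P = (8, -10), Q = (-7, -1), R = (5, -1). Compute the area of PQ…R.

54

P→Q: (8)(-1) − (-7)(-10) = -78
Q→R: (-7)(-1) − (5)(-1) = 12
R→P: (5)(-10) − (8)(-1) = -42
Σ = -108
Area = |Σ|/2 = 54.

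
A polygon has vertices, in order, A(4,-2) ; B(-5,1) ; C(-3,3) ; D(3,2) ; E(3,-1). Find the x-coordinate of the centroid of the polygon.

-17/66

Apply Gauss's area formula. First the cross-terms c_i = x_i·y_{i+1} − x_{i+1}·y_i:
  -6, -12, -15, -9, -2  ⇒  2A = -44, A = -22.
Then Σ (x_i + x_{i+1})·c_i = 34, so x̄ = 34 / (6·(-22)) = -17/66.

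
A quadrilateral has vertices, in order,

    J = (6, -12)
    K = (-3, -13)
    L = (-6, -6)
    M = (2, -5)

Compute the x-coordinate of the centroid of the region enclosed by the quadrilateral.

-13/63

Apply the shoelace formula. First the cross-terms c_i = x_i·y_{i+1} − x_{i+1}·y_i:
  -114, -60, 42, 6  ⇒  2A = -126, A = -63.
Then Σ (x_i + x_{i+1})·c_i = 78, so x̄ = 78 / (6·(-63)) = -13/63.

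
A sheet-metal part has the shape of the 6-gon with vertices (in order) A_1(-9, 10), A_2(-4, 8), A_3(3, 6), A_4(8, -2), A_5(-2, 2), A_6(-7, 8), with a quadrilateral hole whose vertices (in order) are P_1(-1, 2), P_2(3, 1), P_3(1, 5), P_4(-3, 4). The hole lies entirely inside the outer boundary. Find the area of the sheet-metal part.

Outer boundary:
Σ = (-32) + (-48) + (-54) + (12) + (-2) + (2) = -122
Area = |Σ|/2 = 61.
Hole:
Σ = (-7) + (14) + (19) + (-2) = 24
Area = |Σ|/2 = 12.
Net area = 61 − 12 = 49.

49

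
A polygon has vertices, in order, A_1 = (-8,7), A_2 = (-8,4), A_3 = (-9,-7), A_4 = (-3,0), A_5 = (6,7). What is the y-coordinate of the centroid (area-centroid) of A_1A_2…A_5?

340/129

Apply Gauss's area formula. First the cross-terms c_i = x_i·y_{i+1} − x_{i+1}·y_i:
  24, 92, -21, -21, 98  ⇒  2A = 172, A = 86.
Then Σ (y_i + y_{i+1})·c_i = 1360, so ȳ = 1360 / (6·86) = 340/129.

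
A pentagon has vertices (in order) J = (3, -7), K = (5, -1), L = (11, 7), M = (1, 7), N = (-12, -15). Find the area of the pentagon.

Cross-terms: 32, 46, 70, 69, 129  ⇒  Σ = 346
Area = |Σ|/2 = 173.

173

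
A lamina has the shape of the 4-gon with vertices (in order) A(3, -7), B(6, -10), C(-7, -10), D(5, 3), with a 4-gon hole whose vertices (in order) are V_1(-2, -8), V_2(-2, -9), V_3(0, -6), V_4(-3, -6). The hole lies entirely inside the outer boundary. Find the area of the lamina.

Outer boundary:
Apply the surveyor's formula: 2A = Σ (x_i·y_{i+1} − x_{i+1}·y_i), indices taken mod 4.
Σ = (12) + (-130) + (29) + (-44) = -133
Area = |Σ|/2 = 66.5.
Hole:
Apply the shoelace formula: 2A = Σ (x_i·y_{i+1} − x_{i+1}·y_i), indices taken mod 4.
Σ = (2) + (12) + (-18) + (12) = 8
Area = |Σ|/2 = 4.
Net area = 66.5 − 4 = 62.5.

62.5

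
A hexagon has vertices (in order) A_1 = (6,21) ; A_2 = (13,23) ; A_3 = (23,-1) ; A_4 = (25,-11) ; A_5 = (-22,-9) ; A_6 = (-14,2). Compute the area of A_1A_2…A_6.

924

Apply Gauss's area formula: 2A = Σ (x_i·y_{i+1} − x_{i+1}·y_i), indices taken mod 6.
A_1→A_2: (6)(23) − (13)(21) = -135
A_2→A_3: (13)(-1) − (23)(23) = -542
A_3→A_4: (23)(-11) − (25)(-1) = -228
A_4→A_5: (25)(-9) − (-22)(-11) = -467
A_5→A_6: (-22)(2) − (-14)(-9) = -170
A_6→A_1: (-14)(21) − (6)(2) = -306
Σ = -1848
Area = |Σ|/2 = 924.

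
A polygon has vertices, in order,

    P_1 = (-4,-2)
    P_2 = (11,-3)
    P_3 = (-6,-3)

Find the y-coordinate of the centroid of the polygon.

Apply the shoelace formula. First the cross-terms c_i = x_i·y_{i+1} − x_{i+1}·y_i:
  34, -51, 0  ⇒  2A = -17, A = -8.5.
Then Σ (y_i + y_{i+1})·c_i = 136, so ȳ = 136 / (6·(-8.5)) = -8/3.

-8/3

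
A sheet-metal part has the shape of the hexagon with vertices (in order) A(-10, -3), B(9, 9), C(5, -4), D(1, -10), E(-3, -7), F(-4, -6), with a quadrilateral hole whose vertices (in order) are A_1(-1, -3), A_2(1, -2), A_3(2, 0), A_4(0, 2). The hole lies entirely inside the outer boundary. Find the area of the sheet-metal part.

Outer boundary:
Σ = (-63) + (-81) + (-46) + (-37) + (-10) + (-48) = -285
Area = |Σ|/2 = 142.5.
Hole:
Apply the surveyor's formula: 2A = Σ (x_i·y_{i+1} − x_{i+1}·y_i), indices taken mod 4.
Σ = (5) + (4) + (4) + (2) = 15
Area = |Σ|/2 = 7.5.
Net area = 142.5 − 7.5 = 135.

135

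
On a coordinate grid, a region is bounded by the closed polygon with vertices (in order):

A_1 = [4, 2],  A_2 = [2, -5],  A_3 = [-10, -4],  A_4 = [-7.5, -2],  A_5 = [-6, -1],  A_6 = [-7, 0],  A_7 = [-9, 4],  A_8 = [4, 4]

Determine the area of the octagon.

95.75

Apply the shoelace (surveyor's) formula: 2A = Σ (x_i·y_{i+1} − x_{i+1}·y_i), indices taken mod 8.
A_1→A_2: (4)(-5) − (2)(2) = -24
A_2→A_3: (2)(-4) − (-10)(-5) = -58
A_3→A_4: (-10)(-2) − (-7.5)(-4) = -10
A_4→A_5: (-7.5)(-1) − (-6)(-2) = -4.5
A_5→A_6: (-6)(0) − (-7)(-1) = -7
A_6→A_7: (-7)(4) − (-9)(0) = -28
A_7→A_8: (-9)(4) − (4)(4) = -52
A_8→A_1: (4)(2) − (4)(4) = -8
Σ = -191.5
Area = |Σ|/2 = 95.75.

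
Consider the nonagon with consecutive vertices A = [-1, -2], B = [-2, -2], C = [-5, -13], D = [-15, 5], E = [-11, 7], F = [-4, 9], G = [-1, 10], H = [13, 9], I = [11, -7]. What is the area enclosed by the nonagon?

358

Σ = (-2) + (16) + (-220) + (-50) + (-71) + (-31) + (-139) + (-190) + (-29) = -716
Area = |Σ|/2 = 358.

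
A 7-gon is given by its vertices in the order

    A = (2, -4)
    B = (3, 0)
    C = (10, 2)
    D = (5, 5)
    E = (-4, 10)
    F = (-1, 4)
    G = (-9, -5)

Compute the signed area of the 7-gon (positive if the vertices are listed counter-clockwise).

Σ = (12) + (6) + (40) + (70) + (-6) + (41) + (46) = 209
Signed area = Σ/2 = 104.5 (positive ⇒ counter-clockwise traversal).

104.5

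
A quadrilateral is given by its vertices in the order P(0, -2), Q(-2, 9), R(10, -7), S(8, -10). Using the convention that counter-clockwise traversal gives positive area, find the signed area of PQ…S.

-70

Apply the shoelace formula: 2A = Σ (x_i·y_{i+1} − x_{i+1}·y_i), indices taken mod 4.
Σ = (-4) + (-76) + (-44) + (-16) = -140
Signed area = Σ/2 = -70 (negative ⇒ clockwise traversal).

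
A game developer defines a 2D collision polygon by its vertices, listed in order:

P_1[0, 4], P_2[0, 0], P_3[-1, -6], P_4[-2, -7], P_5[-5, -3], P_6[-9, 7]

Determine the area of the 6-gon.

Apply Gauss's area formula: 2A = Σ (x_i·y_{i+1} − x_{i+1}·y_i), indices taken mod 6.
Cross-terms: 0, 0, -5, -29, -62, -36  ⇒  Σ = -132
Area = |Σ|/2 = 66.

66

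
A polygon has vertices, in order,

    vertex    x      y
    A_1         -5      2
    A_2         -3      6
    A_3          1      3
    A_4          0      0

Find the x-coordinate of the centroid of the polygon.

-74/39

Apply the surveyor's formula. First the cross-terms c_i = x_i·y_{i+1} − x_{i+1}·y_i:
  -24, -15, 0, 0  ⇒  2A = -39, A = -19.5.
Then Σ (x_i + x_{i+1})·c_i = 222, so x̄ = 222 / (6·(-19.5)) = -74/39.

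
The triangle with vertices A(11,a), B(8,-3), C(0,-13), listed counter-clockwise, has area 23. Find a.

Write out the shoelace sum; only the two edges meeting at A involve a:
2·Area = [(0·a − 11·(-13)) + (11·(-3) − 8·a)] + -104
       = -8·a + 6 = 46
⇒ a = -5.

-5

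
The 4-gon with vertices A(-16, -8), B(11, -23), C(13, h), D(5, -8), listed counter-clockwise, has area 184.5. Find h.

The doubled signed area Σ (x_i y_{i+1} − x_{i+1} y_i) is linear in h.
With h=0 it equals 483; the coefficient of h is 6 (from the two edges through C).
So 6·h + 483 = 2·184.5 = 369 ⇒ h = -19.

-19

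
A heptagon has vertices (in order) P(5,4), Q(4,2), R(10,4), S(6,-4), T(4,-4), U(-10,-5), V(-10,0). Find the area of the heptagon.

Apply the surveyor's formula: 2A = Σ (x_i·y_{i+1} − x_{i+1}·y_i), indices taken mod 7.
Cross-terms: -6, -4, -64, -8, -60, -50, -40  ⇒  Σ = -232
Area = |Σ|/2 = 116.

116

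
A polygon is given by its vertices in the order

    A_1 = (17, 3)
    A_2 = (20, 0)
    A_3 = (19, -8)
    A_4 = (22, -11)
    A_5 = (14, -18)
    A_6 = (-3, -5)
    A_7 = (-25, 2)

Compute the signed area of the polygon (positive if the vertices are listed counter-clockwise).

-429.5

Cross-terms: -60, -160, -33, -242, -124, -131, -109  ⇒  Σ = -859
Signed area = Σ/2 = -429.5 (negative ⇒ clockwise traversal).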